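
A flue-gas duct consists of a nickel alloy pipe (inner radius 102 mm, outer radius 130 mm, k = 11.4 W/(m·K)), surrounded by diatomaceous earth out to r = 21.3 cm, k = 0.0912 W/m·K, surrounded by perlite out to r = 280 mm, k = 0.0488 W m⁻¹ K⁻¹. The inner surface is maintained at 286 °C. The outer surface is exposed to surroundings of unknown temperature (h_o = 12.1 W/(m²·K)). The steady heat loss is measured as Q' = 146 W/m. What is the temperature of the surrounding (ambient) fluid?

T_out = 22.6 °C

Sum the resistances:
  R'_nickel alloy = ln(0.130/0.102)/(2πk) = 0.2426/(2π·11.4) = 0.003386 m·K/W
  R'_diatomaceous earth = ln(0.213/0.130)/(2πk) = 0.4938/(2π·0.0912) = 0.8617 m·K/W
  R'_perlite = ln(0.280/0.213)/(2πk) = 0.2735/(2π·0.0488) = 0.8920 m·K/W
  R'_conv,out = 1/(2πr h) = 1/(2π·0.280·12.1) = 0.04698 m·K/W
ΣR = 1.804 m·K/W
ΔT = Q'·ΣR = 146 × 1.804 = 263.4 K
Heat flows outward, so T_out = T_in − ΔT = 286 − 263.4 = 22.6 °C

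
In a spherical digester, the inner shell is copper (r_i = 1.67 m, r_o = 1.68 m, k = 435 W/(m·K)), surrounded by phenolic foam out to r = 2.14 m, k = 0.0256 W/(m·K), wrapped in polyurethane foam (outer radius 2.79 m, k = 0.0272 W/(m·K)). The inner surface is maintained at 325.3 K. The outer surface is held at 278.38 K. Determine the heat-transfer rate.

Q = 65.5 W

Treat each layer as a resistance in series:
  R_copper = (1/1.67 − 1/1.68)/(4πk) = 0.003564/(4π·435) = 6.520×10^-7 K/W
  R_phenolic foam = (1/1.68 − 1/2.14)/(4πk) = 0.1279/(4π·0.0256) = 0.3977 K/W
  R_polyurethane foam = (1/2.14 − 1/2.79)/(4πk) = 0.1089/(4π·0.0272) = 0.3185 K/W
ΣR = 6.520×10^-7 + 0.3977 + 0.3185 = 0.7162 K/W
Q = ΔT/ΣR = (325.3 K − 278.38 K)/0.7162 = 65.5 W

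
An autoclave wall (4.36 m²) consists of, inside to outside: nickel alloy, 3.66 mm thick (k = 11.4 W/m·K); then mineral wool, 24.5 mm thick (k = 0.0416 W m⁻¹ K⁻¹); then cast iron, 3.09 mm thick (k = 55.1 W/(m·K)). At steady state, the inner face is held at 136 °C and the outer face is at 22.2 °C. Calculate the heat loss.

Q = 842 W

Resistance network (inner→outer):
  R_nickel alloy = L/(kA) = 0.00366/(11.4·4.36) = 7.364×10^-5 K/W
  R_mineral wool = L/(kA) = 0.0245/(0.0416·4.36) = 0.1351 K/W
  R_cast iron = L/(kA) = 0.00309/(55.1·4.36) = 1.286×10^-5 K/W
ΣR = 7.364×10^-5 + 0.1351 + 1.286×10^-5 = 0.1352 K/W
Q = ΔT/ΣR = (136 °C − 22.2 °C)/0.1352 = 842 W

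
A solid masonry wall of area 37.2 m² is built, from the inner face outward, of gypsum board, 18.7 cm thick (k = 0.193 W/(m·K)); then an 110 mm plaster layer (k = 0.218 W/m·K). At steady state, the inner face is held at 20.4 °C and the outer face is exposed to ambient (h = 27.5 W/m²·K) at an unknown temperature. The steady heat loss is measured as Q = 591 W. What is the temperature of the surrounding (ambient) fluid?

T_out = -3.59 °C

Sum the resistances:
  R_gypsum board = L/(kA) = 0.187/(0.193·37.2) = 0.02605 K/W
  R_plaster = L/(kA) = 0.110/(0.218·37.2) = 0.01356 K/W
  R_conv,out = 1/(hA) = 1/(27.5·37.2) = 9.775×10^-4 K/W
ΣR = 0.04059 K/W
ΔT = Q·ΣR = 591 × 0.04059 = 23.99 K
Heat flows outward, so T_out = T_in − ΔT = 20.4 − 23.99 = -3.59 °C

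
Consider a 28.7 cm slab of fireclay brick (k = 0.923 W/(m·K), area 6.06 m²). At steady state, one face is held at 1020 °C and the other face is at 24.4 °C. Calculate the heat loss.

Q = kA·ΔT/L = 0.923 × 6.06 × |1020 °C − 24.4 °C| / 0.287 = 19400 W

Q = 19.4 kW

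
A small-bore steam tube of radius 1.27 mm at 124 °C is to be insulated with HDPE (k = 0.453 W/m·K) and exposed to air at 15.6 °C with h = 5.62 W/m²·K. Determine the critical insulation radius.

For a cylinder, r_cr = k_ins/h = 0.453/5.62 = 0.0806 m = 8.06 cm

r_cr = 8.06 cm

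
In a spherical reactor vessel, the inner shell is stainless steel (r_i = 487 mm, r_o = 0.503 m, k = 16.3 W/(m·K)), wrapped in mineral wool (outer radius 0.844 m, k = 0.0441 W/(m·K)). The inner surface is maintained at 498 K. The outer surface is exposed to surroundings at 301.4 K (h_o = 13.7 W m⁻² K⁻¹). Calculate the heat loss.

Series thermal resistances, inner to outer:
  R_stainless steel = (1/0.487 − 1/0.503)/(4πk) = 0.06532/(4π·16.3) = 3.189×10^-4 K/W
  R_mineral wool = (1/0.503 − 1/0.844)/(4πk) = 0.8032/(4π·0.0441) = 1.449 K/W
  R_conv,out = 1/(4πr²h) = 1/(4π·0.844²·13.7) = 0.008154 K/W
ΣR = 3.189×10^-4 + 1.449 + 0.008154 = 1.457 K/W
Q = ΔT/ΣR = (498 K − 301.4 K)/1.457 = 135 W

Q = 135 W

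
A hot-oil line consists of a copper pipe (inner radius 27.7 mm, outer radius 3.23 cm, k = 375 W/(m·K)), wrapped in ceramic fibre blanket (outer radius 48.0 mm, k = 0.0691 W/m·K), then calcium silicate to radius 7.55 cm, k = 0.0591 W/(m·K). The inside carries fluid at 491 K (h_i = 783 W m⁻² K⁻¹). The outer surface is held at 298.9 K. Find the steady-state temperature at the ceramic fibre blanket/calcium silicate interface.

Series thermal resistances, inner to outer:
  R'_conv,in = 1/(2πr h) = 1/(2π·0.0277·783) = 0.007338 m·K/W
  R'_copper = ln(0.0323/0.0277)/(2πk) = 0.1536/(2π·375) = 6.520×10^-5 m·K/W
  R'_ceramic fibre blanket = ln(0.0480/0.0323)/(2πk) = 0.3961/(2π·0.0691) = 0.9124 m·K/W
  R'_calcium silicate = ln(0.0755/0.0480)/(2πk) = 0.4529/(2π·0.0591) = 1.220 m·K/W
ΣR = 0.007338 + 6.520×10^-5 + 0.9124 + 1.220 = 2.140 m·K/W
Q' = ΔT/ΣR = (491 K − 298.9 K)/2.140 = 89.77 W/m
From the inner boundary to the ceramic fibre blanket/calcium silicate interface, ΣR_partial = 0.9198 m·K/W.
T_interface = T_in − Q'·ΣR_partial = 491 K − (89.77)(0.9198) = 408 K

T = 408 K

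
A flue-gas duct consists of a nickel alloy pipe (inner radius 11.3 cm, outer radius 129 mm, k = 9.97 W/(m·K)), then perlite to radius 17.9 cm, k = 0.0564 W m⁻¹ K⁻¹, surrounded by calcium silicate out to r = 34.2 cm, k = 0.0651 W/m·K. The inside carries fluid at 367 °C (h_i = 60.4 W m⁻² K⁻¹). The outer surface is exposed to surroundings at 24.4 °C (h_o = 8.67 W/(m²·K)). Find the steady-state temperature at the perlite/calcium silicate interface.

Resistance network (inner→outer):
  R'_conv,in = 1/(2πr h) = 1/(2π·0.113·60.4) = 0.02332 m·K/W
  R'_nickel alloy = ln(0.129/0.113)/(2πk) = 0.1324/(2π·9.97) = 0.002114 m·K/W
  R'_perlite = ln(0.179/0.129)/(2πk) = 0.3276/(2π·0.0564) = 0.9244 m·K/W
  R'_calcium silicate = ln(0.342/0.179)/(2πk) = 0.6474/(2π·0.0651) = 1.583 m·K/W
  R'_conv,out = 1/(2πr h) = 1/(2π·0.342·8.67) = 0.05368 m·K/W
ΣR = 0.02332 + 0.002114 + 0.9244 + 1.583 + 0.05368 = 2.587 m·K/W
Q' = ΔT/ΣR = (367 °C − 24.4 °C)/2.587 = 132.4 W/m
From the inner boundary to the perlite/calcium silicate interface, ΣR_partial = 0.9498 m·K/W.
T_interface = T_in − Q'·ΣR_partial = 367 °C − (132.4)(0.9498) = 241 °C

T = 241 °C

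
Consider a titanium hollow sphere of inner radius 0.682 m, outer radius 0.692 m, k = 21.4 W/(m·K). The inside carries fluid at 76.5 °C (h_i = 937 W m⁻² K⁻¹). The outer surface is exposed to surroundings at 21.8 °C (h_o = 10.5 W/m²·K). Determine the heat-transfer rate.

Resistance network (inner→outer):
  R_conv,in = 1/(4πr²h) = 1/(4π·0.682²·937) = 1.826×10^-4 K/W
  R_titanium = (1/0.682 − 1/0.692)/(4πk) = 0.02119/(4π·21.4) = 7.879×10^-5 K/W
  R_conv,out = 1/(4πr²h) = 1/(4π·0.692²·10.5) = 0.01583 K/W
ΣR = 1.826×10^-4 + 7.879×10^-5 + 0.01583 = 0.01609 K/W
Q = ΔT/ΣR = (76.5 °C − 21.8 °C)/0.01609 = 3400 W

Q = 3.40 kW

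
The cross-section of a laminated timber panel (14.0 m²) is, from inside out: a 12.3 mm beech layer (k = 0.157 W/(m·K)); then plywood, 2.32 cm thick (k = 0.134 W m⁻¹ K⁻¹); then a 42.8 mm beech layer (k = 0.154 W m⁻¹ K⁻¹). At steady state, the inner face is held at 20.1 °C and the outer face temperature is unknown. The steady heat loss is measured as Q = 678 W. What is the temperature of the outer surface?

Series resistances:
  R_beech = L/(kA) = 0.0123/(0.157·14.0) = 0.005596 K/W
  R_plywood = L/(kA) = 0.0232/(0.134·14.0) = 0.01237 K/W
  R_beech = L/(kA) = 0.0428/(0.154·14.0) = 0.01985 K/W
ΣR = 0.03781 K/W
ΔT = Q·ΣR = 678 × 0.03781 = 25.64 K
Heat flows outward, so T_out = T_in − ΔT = 20.1 − 25.64 = -5.54 °C

T_out = -5.54 °C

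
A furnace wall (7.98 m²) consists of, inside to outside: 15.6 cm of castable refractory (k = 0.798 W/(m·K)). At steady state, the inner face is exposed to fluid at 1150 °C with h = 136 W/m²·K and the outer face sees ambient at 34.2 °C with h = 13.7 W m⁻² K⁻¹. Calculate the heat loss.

Treat each layer as a resistance in series:
  R_conv,in = 1/(hA) = 1/(136·7.98) = 9.214×10^-4 K/W
  R_castable refractory = L/(kA) = 0.156/(0.798·7.98) = 0.02450 K/W
  R_conv,out = 1/(hA) = 1/(13.7·7.98) = 0.009147 K/W
ΣR = 9.214×10^-4 + 0.02450 + 0.009147 = 0.03457 K/W
Q = ΔT/ΣR = (1150 °C − 34.2 °C)/0.03457 = 32300 W

Q = 32300 W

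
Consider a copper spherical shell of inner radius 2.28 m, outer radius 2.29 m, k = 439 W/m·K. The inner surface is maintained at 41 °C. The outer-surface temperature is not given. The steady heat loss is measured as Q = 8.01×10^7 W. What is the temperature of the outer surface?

T_out = 13.2 °C

Sum the resistances:
  R_copper = (1/2.28 − 1/2.29)/(4πk) = 0.001915/(4π·439) = 3.472×10^-7 K/W
ΣR = 3.472×10^-7 K/W
ΔT = Q·ΣR = 8.01×10^7 × 3.472×10^-7 = 27.81 K
Heat flows outward, so T_out = T_in − ΔT = 41 − 27.81 = 13.2 °C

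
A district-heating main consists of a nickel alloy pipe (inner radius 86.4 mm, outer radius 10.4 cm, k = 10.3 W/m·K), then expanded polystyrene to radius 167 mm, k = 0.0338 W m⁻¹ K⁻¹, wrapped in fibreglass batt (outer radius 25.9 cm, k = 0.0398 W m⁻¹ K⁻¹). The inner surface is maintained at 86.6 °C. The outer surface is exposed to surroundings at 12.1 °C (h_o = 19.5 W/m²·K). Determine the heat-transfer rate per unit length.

Q' = 18.5 W/m

Series thermal resistances, inner to outer:
  R'_nickel alloy = ln(0.104/0.0864)/(2πk) = 0.1854/(2π·10.3) = 0.002865 m·K/W
  R'_expanded polystyrene = ln(0.167/0.104)/(2πk) = 0.4736/(2π·0.0338) = 2.230 m·K/W
  R'_fibreglass batt = ln(0.259/0.167)/(2πk) = 0.4388/(2π·0.0398) = 1.755 m·K/W
  R'_conv,out = 1/(2πr h) = 1/(2π·0.259·19.5) = 0.03151 m·K/W
ΣR = 0.002865 + 2.230 + 1.755 + 0.03151 = 4.019 m·K/W
Q' = ΔT/ΣR = (86.6 °C − 12.1 °C)/4.019 = 18.5 W/m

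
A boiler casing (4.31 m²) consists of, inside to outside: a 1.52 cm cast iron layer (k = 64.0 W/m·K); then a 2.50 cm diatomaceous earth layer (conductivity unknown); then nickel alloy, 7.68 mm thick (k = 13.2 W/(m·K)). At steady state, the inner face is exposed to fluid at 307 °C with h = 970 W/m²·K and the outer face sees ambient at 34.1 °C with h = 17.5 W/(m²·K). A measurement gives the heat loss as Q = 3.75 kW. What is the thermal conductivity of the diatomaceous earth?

ΣR = ΔT/Q = |307 − 34.1|/3750 = 0.07277 K/W
Known resistances:
  R_conv,in = 1/(hA) = 1/(970·4.31) = 2.392×10^-4 K/W
  R_cast iron = L/(kA) = 0.0152/(64.0·4.31) = 5.510×10^-5 K/W
  R_nickel alloy = L/(kA) = 0.00768/(13.2·4.31) = 1.350×10^-4 K/W
  R_conv,out = 1/(hA) = 1/(17.5·4.31) = 0.01326 K/W
R_diatomaceous earth = ΣR − ΣR_known = 0.07277 − 0.01369 = 0.05908 K/W
L/(kA) = 0.05908 ⇒ k = 0.0250/(0.05908·4.31) = 0.0982 W/m·K

k = 0.0982 W/m·K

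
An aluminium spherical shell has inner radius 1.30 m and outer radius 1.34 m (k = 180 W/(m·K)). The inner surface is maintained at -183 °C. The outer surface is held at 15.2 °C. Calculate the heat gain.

Q = 4πk·ΔT/(1/r₁ − 1/r₂) = 4π × 180 × 198.2 / (1/1.30 − 1/1.34) = 1.95×10^7 W

Q = 1.95×10^7 W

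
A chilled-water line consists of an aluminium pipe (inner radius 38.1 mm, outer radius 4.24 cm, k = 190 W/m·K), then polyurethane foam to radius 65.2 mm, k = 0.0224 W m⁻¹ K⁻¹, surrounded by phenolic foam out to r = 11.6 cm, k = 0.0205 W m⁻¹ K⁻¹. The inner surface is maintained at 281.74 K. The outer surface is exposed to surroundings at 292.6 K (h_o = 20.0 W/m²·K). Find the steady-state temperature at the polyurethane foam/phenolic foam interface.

T = 286.1 K

Treat each layer as a resistance in series:
  R'_aluminium = ln(0.0424/0.0381)/(2πk) = 0.1069/(2π·190) = 8.957×10^-5 m·K/W
  R'_polyurethane foam = ln(0.0652/0.0424)/(2πk) = 0.4303/(2π·0.0224) = 3.057 m·K/W
  R'_phenolic foam = ln(0.116/0.0652)/(2πk) = 0.5761/(2π·0.0205) = 4.473 m·K/W
  R'_conv,out = 1/(2πr h) = 1/(2π·0.116·20.0) = 0.06860 m·K/W
ΣR = 8.957×10^-5 + 3.057 + 4.473 + 0.06860 = 7.599 m·K/W
Q' = ΔT/ΣR = (281.74 K − 292.6 K)/7.599 = -1.429 W/m
From the inner boundary to the polyurethane foam/phenolic foam interface, ΣR_partial = 3.057 m·K/W.
T_interface = T_in − Q'·ΣR_partial = 281.74 K − (-1.429)(3.057) = 286.1 K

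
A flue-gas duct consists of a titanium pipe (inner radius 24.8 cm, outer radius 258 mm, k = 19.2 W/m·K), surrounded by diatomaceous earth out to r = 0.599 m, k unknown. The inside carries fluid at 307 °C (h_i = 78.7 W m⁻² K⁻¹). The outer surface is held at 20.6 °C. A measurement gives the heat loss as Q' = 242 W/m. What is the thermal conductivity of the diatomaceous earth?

ΣR = ΔT/Q' = |307 − 20.6|/242 = 1.183 m·K/W
Known resistances:
  R'_conv,in = 1/(2πr h) = 1/(2π·0.248·78.7) = 0.008154 m·K/W
  R'_titanium = ln(0.258/0.248)/(2πk) = 0.03953/(2π·19.2) = 3.277×10^-4 m·K/W
R_diatomaceous earth = ΣR − ΣR_known = 1.183 − 0.008482 = 1.175 m·K/W
ln(r₂/r₁)/(2πk) = 1.175 ⇒ k = 0.8423/(2π·1.175) = 0.114 W/m·K

k = 0.114 W/m·K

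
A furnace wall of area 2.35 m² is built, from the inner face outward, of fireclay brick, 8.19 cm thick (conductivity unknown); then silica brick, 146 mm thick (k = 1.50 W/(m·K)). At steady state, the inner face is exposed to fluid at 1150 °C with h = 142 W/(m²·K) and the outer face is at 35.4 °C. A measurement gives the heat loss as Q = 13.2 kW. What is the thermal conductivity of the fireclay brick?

ΣR = ΔT/Q = |1150 − 35.4|/13200 = 0.08444 K/W
Known resistances:
  R_conv,in = 1/(hA) = 1/(142·2.35) = 0.002997 K/W
  R_silica brick = L/(kA) = 0.146/(1.50·2.35) = 0.04142 K/W
R_fireclay brick = ΣR − ΣR_known = 0.08444 − 0.04442 = 0.04002 K/W
L/(kA) = 0.04002 ⇒ k = 0.0819/(0.04002·2.35) = 0.871 W/m·K

k = 0.871 W/m·K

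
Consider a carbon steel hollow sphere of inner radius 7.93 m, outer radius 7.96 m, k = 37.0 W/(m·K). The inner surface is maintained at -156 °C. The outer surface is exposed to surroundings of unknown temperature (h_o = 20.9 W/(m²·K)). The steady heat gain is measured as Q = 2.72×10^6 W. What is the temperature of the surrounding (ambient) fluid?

Sum the resistances:
  R_carbon steel = (1/7.93 − 1/7.96)/(4πk) = 4.753×10^-4/(4π·37.0) = 1.022×10^-6 K/W
  R_conv,out = 1/(4πr²h) = 1/(4π·7.96²·20.9) = 6.009×10^-5 K/W
ΣR = 6.111×10^-5 K/W
ΔT = Q·ΣR = 2.72×10^6 × 6.111×10^-5 = 166.2 K
Heat flows inward, so T_out = T_in + ΔT = -156 + 166.2 = 10.2 °C

T_out = 10.2 °C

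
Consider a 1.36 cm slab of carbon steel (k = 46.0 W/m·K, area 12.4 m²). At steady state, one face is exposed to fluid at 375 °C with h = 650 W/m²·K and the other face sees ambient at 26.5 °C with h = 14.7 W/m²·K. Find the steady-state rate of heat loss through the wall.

Treat each layer as a resistance in series:
  R_conv,in = 1/(hA) = 1/(650·12.4) = 1.241×10^-4 K/W
  R_carbon steel = L/(kA) = 0.0136/(46.0·12.4) = 2.384×10^-5 K/W
  R_conv,out = 1/(hA) = 1/(14.7·12.4) = 0.005486 K/W
ΣR = 1.241×10^-4 + 2.384×10^-5 + 0.005486 = 0.005634 K/W
Q = ΔT/ΣR = (375 °C − 26.5 °C)/0.005634 = 61900 W

Q = 61900 W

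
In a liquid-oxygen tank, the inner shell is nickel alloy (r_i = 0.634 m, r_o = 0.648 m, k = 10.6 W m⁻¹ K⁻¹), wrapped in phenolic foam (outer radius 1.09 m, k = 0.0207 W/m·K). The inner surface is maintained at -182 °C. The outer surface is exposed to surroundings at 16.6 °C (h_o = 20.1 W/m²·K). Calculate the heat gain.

Series thermal resistances, inner to outer:
  R_nickel alloy = (1/0.634 − 1/0.648)/(4πk) = 0.03408/(4π·10.6) = 2.558×10^-4 K/W
  R_phenolic foam = (1/0.648 − 1/1.09)/(4πk) = 0.6258/(4π·0.0207) = 2.406 K/W
  R_conv,out = 1/(4πr²h) = 1/(4π·1.09²·20.1) = 0.003332 K/W
ΣR = 2.558×10^-4 + 2.406 + 0.003332 = 2.410 K/W
Q = ΔT/ΣR = (-182 °C − 16.6 °C)/2.410 = -82.4 W
(Negative Q ⇒ heat flows inward; heat gain = 82.4 W.)

Q = 82.4 W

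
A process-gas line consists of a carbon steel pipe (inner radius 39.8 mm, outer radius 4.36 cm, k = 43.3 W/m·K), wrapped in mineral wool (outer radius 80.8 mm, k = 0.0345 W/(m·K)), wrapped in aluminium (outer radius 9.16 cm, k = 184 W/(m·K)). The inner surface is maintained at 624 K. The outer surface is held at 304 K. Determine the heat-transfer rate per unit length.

Treat each layer as a resistance in series:
  R'_carbon steel = ln(0.0436/0.0398)/(2πk) = 0.09119/(2π·43.3) = 3.352×10^-4 m·K/W
  R'_mineral wool = ln(0.0808/0.0436)/(2πk) = 0.6169/(2π·0.0345) = 2.846 m·K/W
  R'_aluminium = ln(0.0916/0.0808)/(2πk) = 0.1255/(2π·184) = 1.085×10^-4 m·K/W
ΣR = 3.352×10^-4 + 2.846 + 1.085×10^-4 = 2.846 m·K/W
Q' = ΔT/ΣR = (624 K − 304 K)/2.846 = 112 W/m

Q' = 112 W/m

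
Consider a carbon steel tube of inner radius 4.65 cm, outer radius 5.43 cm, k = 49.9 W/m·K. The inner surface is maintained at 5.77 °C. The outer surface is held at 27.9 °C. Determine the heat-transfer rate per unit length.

Q' = 44.7 kW/m

Q' = 2πk·ΔT/ln(r₂/r₁) = 2π × 49.9 × 22.13 / ln(0.0543/0.0465) = 44700 W/m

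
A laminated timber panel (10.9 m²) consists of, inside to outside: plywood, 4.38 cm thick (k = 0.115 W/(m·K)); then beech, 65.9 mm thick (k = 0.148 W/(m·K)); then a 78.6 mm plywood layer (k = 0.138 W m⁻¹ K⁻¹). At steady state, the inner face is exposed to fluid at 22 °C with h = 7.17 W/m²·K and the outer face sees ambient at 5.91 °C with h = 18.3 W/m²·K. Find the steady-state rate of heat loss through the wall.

Q = 110 W

Resistance network (inner→outer):
  R_conv,in = 1/(hA) = 1/(7.17·10.9) = 0.01280 K/W
  R_plywood = L/(kA) = 0.0438/(0.115·10.9) = 0.03494 K/W
  R_beech = L/(kA) = 0.0659/(0.148·10.9) = 0.04085 K/W
  R_plywood = L/(kA) = 0.0786/(0.138·10.9) = 0.05225 K/W
  R_conv,out = 1/(hA) = 1/(18.3·10.9) = 0.005013 K/W
ΣR = 0.01280 + 0.03494 + 0.04085 + 0.05225 + 0.005013 = 0.1459 K/W
Q = ΔT/ΣR = (22 °C − 5.91 °C)/0.1459 = 110 W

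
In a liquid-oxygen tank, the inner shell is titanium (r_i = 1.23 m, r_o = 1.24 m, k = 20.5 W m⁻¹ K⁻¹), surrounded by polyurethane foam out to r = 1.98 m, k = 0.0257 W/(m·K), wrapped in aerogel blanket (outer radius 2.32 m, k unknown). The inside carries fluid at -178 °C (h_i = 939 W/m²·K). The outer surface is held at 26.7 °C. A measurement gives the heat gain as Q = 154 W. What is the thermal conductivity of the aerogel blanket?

ΣR = ΔT/Q = |-178 − 26.7|/154 = 1.329 K/W
Known resistances:
  R_conv,in = 1/(4πr²h) = 1/(4π·1.23²·939) = 5.602×10^-5 K/W
  R_titanium = (1/1.23 − 1/1.24)/(4πk) = 0.006557/(4π·20.5) = 2.545×10^-5 K/W
  R_polyurethane foam = (1/1.24 − 1/1.98)/(4πk) = 0.3014/(4π·0.0257) = 0.9333 K/W
R_aerogel blanket = ΣR − ΣR_known = 1.329 − 0.9334 = 0.3956 K/W
(1/r₁−1/r₂)/(4πk) = 0.3956 ⇒ k = 0.07402/(4π·0.3956) = 0.0149 W/m·K

k = 0.0149 W/m·K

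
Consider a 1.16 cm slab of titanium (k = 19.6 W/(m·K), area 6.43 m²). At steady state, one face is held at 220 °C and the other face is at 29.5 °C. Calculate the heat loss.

Q = kA·ΔT/L = 19.6 × 6.43 × |220 °C − 29.5 °C| / 0.0116 = 2.07×10^6 W

Q = 2070 kW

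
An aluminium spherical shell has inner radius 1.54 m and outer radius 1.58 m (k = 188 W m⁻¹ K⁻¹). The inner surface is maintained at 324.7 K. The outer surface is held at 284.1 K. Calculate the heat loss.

Q = 5830 kW

Q = 4πk·ΔT/(1/r₁ − 1/r₂) = 4π × 188 × 40.6 / (1/1.54 − 1/1.58) = 5.83×10^6 W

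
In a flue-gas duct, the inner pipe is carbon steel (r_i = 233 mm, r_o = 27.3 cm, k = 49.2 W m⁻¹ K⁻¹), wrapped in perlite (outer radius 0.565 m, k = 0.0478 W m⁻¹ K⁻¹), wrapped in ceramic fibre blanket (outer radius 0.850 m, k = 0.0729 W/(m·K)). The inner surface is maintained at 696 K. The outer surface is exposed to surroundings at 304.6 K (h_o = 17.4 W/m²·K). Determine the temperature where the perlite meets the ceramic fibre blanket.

Series thermal resistances, inner to outer:
  R'_carbon steel = ln(0.273/0.233)/(2πk) = 0.1584/(2π·49.2) = 5.125×10^-4 m·K/W
  R'_perlite = ln(0.565/0.273)/(2πk) = 0.7274/(2π·0.0478) = 2.422 m·K/W
  R'_ceramic fibre blanket = ln(0.850/0.565)/(2πk) = 0.4084/(2π·0.0729) = 0.8916 m·K/W
  R'_conv,out = 1/(2πr h) = 1/(2π·0.850·17.4) = 0.01076 m·K/W
ΣR = 5.125×10^-4 + 2.422 + 0.8916 + 0.01076 = 3.325 m·K/W
Q' = ΔT/ΣR = (696 K − 304.6 K)/3.325 = 117.7 W/m
From the inner boundary to the perlite/ceramic fibre blanket interface, ΣR_partial = 2.423 m·K/W.
T_interface = T_in − Q'·ΣR_partial = 696 K − (117.7)(2.423) = 411 K

T = 411 K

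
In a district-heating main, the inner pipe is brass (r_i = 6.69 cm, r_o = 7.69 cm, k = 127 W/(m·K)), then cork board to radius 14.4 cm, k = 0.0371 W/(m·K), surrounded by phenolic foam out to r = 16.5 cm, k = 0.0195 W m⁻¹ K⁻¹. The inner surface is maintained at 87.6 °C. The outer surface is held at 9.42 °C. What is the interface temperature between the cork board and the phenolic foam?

T = 32.3 °C

Treat each layer as a resistance in series:
  R'_brass = ln(0.0769/0.0669)/(2πk) = 0.1393/(2π·127) = 1.746×10^-4 m·K/W
  R'_cork board = ln(0.144/0.0769)/(2πk) = 0.6273/(2π·0.0371) = 2.691 m·K/W
  R'_phenolic foam = ln(0.165/0.144)/(2πk) = 0.1361/(2π·0.0195) = 1.111 m·K/W
ΣR = 1.746×10^-4 + 2.691 + 1.111 = 3.802 m·K/W
Q' = ΔT/ΣR = (87.6 °C − 9.42 °C)/3.802 = 20.56 W/m
From the inner boundary to the cork board/phenolic foam interface, ΣR_partial = 2.691 m·K/W.
T_interface = T_in − Q'·ΣR_partial = 87.6 °C − (20.56)(2.691) = 32.3 °C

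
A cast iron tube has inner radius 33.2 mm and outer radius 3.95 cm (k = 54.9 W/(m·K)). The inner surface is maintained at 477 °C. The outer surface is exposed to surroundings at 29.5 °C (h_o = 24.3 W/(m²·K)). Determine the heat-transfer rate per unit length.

Q' = 2.69 kW/m

Treat each layer as a resistance in series:
  R'_cast iron = ln(0.0395/0.0332)/(2πk) = 0.1738/(2π·54.9) = 5.037×10^-4 m·K/W
  R'_conv,out = 1/(2πr h) = 1/(2π·0.0395·24.3) = 0.1658 m·K/W
ΣR = 5.037×10^-4 + 0.1658 = 0.1663 m·K/W
Q' = ΔT/ΣR = (477 °C − 29.5 °C)/0.1663 = 2690 W/m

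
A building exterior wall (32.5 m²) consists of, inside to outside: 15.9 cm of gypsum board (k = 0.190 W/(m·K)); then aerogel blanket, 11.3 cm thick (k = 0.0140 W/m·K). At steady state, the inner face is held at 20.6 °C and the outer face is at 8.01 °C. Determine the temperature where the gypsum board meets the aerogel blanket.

T = 19.4 °C

Series thermal resistances, inner to outer:
  R_gypsum board = L/(kA) = 0.159/(0.190·32.5) = 0.02575 K/W
  R_aerogel blanket = L/(kA) = 0.113/(0.0140·32.5) = 0.2484 K/W
ΣR = 0.02575 + 0.2484 = 0.2742 K/W
Q = ΔT/ΣR = (20.6 °C − 8.01 °C)/0.2742 = 45.92 W
From the inner boundary to the gypsum board/aerogel blanket interface, ΣR_partial = 0.02575 K/W.
T_interface = T_in − Q·ΣR_partial = 20.6 °C − (45.92)(0.02575) = 19.4 °C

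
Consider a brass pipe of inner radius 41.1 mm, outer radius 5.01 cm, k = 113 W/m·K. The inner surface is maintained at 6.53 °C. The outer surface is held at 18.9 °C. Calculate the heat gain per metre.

Q' = 2πk·ΔT/ln(r₂/r₁) = 2π × 113 × 12.37 / ln(0.0501/0.0411) = 44400 W/m

Q' = 44.4 kW/m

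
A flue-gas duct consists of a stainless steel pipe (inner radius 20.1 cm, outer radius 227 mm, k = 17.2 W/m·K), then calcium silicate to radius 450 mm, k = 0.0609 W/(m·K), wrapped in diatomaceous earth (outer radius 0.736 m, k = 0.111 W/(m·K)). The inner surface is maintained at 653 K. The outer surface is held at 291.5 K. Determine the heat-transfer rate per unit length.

Q' = 145 W/m

Resistance network (inner→outer):
  R'_stainless steel = ln(0.227/0.201)/(2πk) = 0.1216/(2π·17.2) = 0.001126 m·K/W
  R'_calcium silicate = ln(0.450/0.227)/(2πk) = 0.6843/(2π·0.0609) = 1.788 m·K/W
  R'_diatomaceous earth = ln(0.736/0.450)/(2πk) = 0.4920/(2π·0.111) = 0.7054 m·K/W
ΣR = 0.001126 + 1.788 + 0.7054 = 2.495 m·K/W
Q' = ΔT/ΣR = (653 K − 291.5 K)/2.495 = 145 W/m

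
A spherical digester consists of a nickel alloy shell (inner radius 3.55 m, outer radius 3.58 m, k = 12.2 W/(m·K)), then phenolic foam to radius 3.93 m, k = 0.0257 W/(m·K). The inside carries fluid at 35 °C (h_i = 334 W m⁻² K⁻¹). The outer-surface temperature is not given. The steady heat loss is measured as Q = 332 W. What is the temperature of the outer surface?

T_out = 9.42 °C

Series resistances:
  R_conv,in = 1/(4πr²h) = 1/(4π·3.55²·334) = 1.891×10^-5 K/W
  R_nickel alloy = (1/3.55 − 1/3.58)/(4πk) = 0.002361/(4π·12.2) = 1.540×10^-5 K/W
  R_phenolic foam = (1/3.58 − 1/3.93)/(4πk) = 0.02488/(4π·0.0257) = 0.07703 K/W
ΣR = 0.07706 K/W
ΔT = Q·ΣR = 332 × 0.07706 = 25.58 K
Heat flows outward, so T_out = T_in − ΔT = 35 − 25.58 = 9.42 °C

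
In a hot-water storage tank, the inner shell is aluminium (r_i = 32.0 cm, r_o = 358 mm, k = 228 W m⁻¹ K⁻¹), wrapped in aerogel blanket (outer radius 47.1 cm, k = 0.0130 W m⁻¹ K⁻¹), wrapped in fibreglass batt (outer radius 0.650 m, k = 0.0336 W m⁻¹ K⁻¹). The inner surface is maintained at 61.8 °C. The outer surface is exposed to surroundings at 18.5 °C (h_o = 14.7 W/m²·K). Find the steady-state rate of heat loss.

Series thermal resistances, inner to outer:
  R_aluminium = (1/0.320 − 1/0.358)/(4πk) = 0.3317/(4π·228) = 1.158×10^-4 K/W
  R_aerogel blanket = (1/0.358 − 1/0.471)/(4πk) = 0.6702/(4π·0.0130) = 4.102 K/W
  R_fibreglass batt = (1/0.471 − 1/0.650)/(4πk) = 0.5847/(4π·0.0336) = 1.385 K/W
  R_conv,out = 1/(4πr²h) = 1/(4π·0.650²·14.7) = 0.01281 K/W
ΣR = 1.158×10^-4 + 4.102 + 1.385 + 0.01281 = 5.500 K/W
Q = ΔT/ΣR = (61.8 °C − 18.5 °C)/5.500 = 7.87 W

Q = 7.87 W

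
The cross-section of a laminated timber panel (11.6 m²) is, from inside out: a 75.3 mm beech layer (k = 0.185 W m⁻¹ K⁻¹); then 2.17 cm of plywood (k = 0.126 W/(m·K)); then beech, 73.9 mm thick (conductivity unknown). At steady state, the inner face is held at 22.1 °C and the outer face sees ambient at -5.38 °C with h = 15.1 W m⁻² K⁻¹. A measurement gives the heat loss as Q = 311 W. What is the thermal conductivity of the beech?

ΣR = ΔT/Q = |22.1 − -5.38|/311 = 0.08836 K/W
Known resistances:
  R_beech = L/(kA) = 0.0753/(0.185·11.6) = 0.03509 K/W
  R_plywood = L/(kA) = 0.0217/(0.126·11.6) = 0.01485 K/W
  R_conv,out = 1/(hA) = 1/(15.1·11.6) = 0.005709 K/W
R_beech = ΣR − ΣR_known = 0.08836 − 0.05565 = 0.03271 K/W
L/(kA) = 0.03271 ⇒ k = 0.0739/(0.03271·11.6) = 0.195 W/m·K

k = 0.195 W/m·K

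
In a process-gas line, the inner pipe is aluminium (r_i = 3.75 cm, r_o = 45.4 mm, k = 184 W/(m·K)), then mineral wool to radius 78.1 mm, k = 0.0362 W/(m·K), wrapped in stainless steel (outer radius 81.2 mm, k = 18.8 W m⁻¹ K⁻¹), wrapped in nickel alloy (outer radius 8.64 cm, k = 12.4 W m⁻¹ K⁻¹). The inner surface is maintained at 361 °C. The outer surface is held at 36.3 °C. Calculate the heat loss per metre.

Series thermal resistances, inner to outer:
  R'_aluminium = ln(0.0454/0.0375)/(2πk) = 0.1912/(2π·184) = 1.654×10^-4 m·K/W
  R'_mineral wool = ln(0.0781/0.0454)/(2πk) = 0.5425/(2π·0.0362) = 2.385 m·K/W
  R'_stainless steel = ln(0.0812/0.0781)/(2πk) = 0.03893/(2π·18.8) = 3.295×10^-4 m·K/W
  R'_nickel alloy = ln(0.0864/0.0812)/(2πk) = 0.06207/(2π·12.4) = 7.967×10^-4 m·K/W
ΣR = 1.654×10^-4 + 2.385 + 3.295×10^-4 + 7.967×10^-4 = 2.386 m·K/W
Q' = ΔT/ΣR = (361 °C − 36.3 °C)/2.386 = 136 W/m

Q' = 136 W/m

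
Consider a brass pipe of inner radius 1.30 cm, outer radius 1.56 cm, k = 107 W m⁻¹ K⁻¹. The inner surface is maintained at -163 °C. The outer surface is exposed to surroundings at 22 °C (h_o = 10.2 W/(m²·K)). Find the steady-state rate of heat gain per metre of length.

Q' = 185 W/m

Series thermal resistances, inner to outer:
  R'_brass = ln(0.0156/0.0130)/(2πk) = 0.1823/(2π·107) = 2.712×10^-4 m·K/W
  R'_conv,out = 1/(2πr h) = 1/(2π·0.0156·10.2) = 1.000 m·K/W
ΣR = 2.712×10^-4 + 1.000 = 1.000 m·K/W
Q' = ΔT/ΣR = (-163 °C − 22 °C)/1.000 = -185 W/m
(Negative Q' ⇒ heat flows inward; heat gain = 185 W/m.)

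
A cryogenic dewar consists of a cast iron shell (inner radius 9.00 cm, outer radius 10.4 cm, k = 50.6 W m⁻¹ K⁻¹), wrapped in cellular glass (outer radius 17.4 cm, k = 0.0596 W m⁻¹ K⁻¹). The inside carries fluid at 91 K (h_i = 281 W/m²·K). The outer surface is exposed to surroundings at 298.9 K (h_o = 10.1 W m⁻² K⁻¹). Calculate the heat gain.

Series thermal resistances, inner to outer:
  R_conv,in = 1/(4πr²h) = 1/(4π·0.0900²·281) = 0.03496 K/W
  R_cast iron = (1/0.0900 − 1/0.104)/(4πk) = 1.496/(4π·50.6) = 0.002352 K/W
  R_cellular glass = (1/0.104 − 1/0.174)/(4πk) = 3.868/(4π·0.0596) = 5.165 K/W
  R_conv,out = 1/(4πr²h) = 1/(4π·0.174²·10.1) = 0.2602 K/W
ΣR = 0.03496 + 0.002352 + 5.165 + 0.2602 = 5.463 K/W
Q = ΔT/ΣR = (91 K − 298.9 K)/5.463 = -38.1 W
(Negative Q ⇒ heat flows inward; heat gain = 38.1 W.)

Q = 38.1 W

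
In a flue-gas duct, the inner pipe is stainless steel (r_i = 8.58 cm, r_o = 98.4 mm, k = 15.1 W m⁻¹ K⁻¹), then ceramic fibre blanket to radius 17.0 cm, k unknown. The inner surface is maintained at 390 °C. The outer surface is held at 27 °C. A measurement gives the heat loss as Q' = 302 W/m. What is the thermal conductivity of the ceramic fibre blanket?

ΣR = ΔT/Q' = |390 − 27|/302 = 1.202 m·K/W
Known resistances:
  R'_stainless steel = ln(0.0984/0.0858)/(2πk) = 0.1370/(2π·15.1) = 0.001444 m·K/W
R_ceramic fibre blanket = ΣR − ΣR_known = 1.202 − 0.001444 = 1.201 m·K/W
ln(r₂/r₁)/(2πk) = 1.201 ⇒ k = 0.5468/(2π·1.201) = 0.0725 W/m·K

k = 0.0725 W/m·K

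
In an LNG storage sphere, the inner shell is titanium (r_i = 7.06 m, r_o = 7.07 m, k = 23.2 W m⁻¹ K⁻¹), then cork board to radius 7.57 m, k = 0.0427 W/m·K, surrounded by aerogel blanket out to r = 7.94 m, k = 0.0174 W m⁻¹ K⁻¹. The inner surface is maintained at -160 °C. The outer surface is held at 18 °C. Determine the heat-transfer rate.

Q = 3.91 kW

Resistance network (inner→outer):
  R_titanium = (1/7.06 − 1/7.07)/(4πk) = 2.003×10^-4/(4π·23.2) = 6.872×10^-7 K/W
  R_cork board = (1/7.07 − 1/7.57)/(4πk) = 0.009342/(4π·0.0427) = 0.01741 K/W
  R_aerogel blanket = (1/7.57 − 1/7.94)/(4πk) = 0.006156/(4π·0.0174) = 0.02815 K/W
ΣR = 6.872×10^-7 + 0.01741 + 0.02815 = 0.04556 K/W
Q = ΔT/ΣR = (-160 °C − 18 °C)/0.04556 = -3910 W
(Negative Q ⇒ heat flows inward; heat gain = 3910 W.)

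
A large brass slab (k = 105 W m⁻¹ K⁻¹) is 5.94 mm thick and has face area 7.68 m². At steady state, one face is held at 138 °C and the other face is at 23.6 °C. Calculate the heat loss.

Q = kA·ΔT/L = 105 × 7.68 × |138 °C − 23.6 °C| / 0.00594 = 1.55×10^7 W

Q = 1.55×10^7 W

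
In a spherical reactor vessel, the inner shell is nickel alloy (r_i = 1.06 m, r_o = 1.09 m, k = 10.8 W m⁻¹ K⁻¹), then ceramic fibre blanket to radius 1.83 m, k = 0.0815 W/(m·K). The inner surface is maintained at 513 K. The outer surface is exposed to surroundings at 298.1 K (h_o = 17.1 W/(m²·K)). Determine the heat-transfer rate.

Q = 591 W

Resistance network (inner→outer):
  R_nickel alloy = (1/1.06 − 1/1.09)/(4πk) = 0.02597/(4π·10.8) = 1.913×10^-4 K/W
  R_ceramic fibre blanket = (1/1.09 − 1/1.83)/(4πk) = 0.3710/(4π·0.0815) = 0.3622 K/W
  R_conv,out = 1/(4πr²h) = 1/(4π·1.83²·17.1) = 0.001390 K/W
ΣR = 1.913×10^-4 + 0.3622 + 0.001390 = 0.3638 K/W
Q = ΔT/ΣR = (513 K − 298.1 K)/0.3638 = 591 W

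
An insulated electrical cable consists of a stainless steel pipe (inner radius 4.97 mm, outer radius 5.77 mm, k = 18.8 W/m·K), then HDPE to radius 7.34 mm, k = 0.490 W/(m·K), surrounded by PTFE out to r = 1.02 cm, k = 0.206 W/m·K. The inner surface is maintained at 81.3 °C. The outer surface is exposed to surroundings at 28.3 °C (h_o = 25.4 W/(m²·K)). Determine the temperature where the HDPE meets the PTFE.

T = 76.9 °C

Treat each layer as a resistance in series:
  R'_stainless steel = ln(0.00577/0.00497)/(2πk) = 0.1493/(2π·18.8) = 0.001264 m·K/W
  R'_HDPE = ln(0.00734/0.00577)/(2πk) = 0.2407/(2π·0.490) = 0.07817 m·K/W
  R'_PTFE = ln(0.0102/0.00734)/(2πk) = 0.3290/(2π·0.206) = 0.2542 m·K/W
  R'_conv,out = 1/(2πr h) = 1/(2π·0.0102·25.4) = 0.6143 m·K/W
ΣR = 0.001264 + 0.07817 + 0.2542 + 0.6143 = 0.9479 m·K/W
Q' = ΔT/ΣR = (81.3 °C − 28.3 °C)/0.9479 = 55.91 W/m
From the inner boundary to the HDPE/PTFE interface, ΣR_partial = 0.07943 m·K/W.
T_interface = T_in − Q'·ΣR_partial = 81.3 °C − (55.91)(0.07943) = 76.9 °C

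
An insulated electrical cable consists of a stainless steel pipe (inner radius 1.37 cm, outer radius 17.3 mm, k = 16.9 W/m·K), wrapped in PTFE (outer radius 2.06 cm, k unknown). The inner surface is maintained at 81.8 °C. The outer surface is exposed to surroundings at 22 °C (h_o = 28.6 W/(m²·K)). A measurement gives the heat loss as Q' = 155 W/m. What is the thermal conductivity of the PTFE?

ΣR = ΔT/Q' = |81.8 − 22|/155 = 0.3858 m·K/W
Known resistances:
  R'_stainless steel = ln(0.0173/0.0137)/(2πk) = 0.2333/(2π·16.9) = 0.002197 m·K/W
  R'_conv,out = 1/(2πr h) = 1/(2π·0.0206·28.6) = 0.2701 m·K/W
R_PTFE = ΣR − ΣR_known = 0.3858 − 0.2723 = 0.1135 m·K/W
ln(r₂/r₁)/(2πk) = 0.1135 ⇒ k = 0.1746/(2π·0.1135) = 0.245 W/m·K

k = 0.245 W/m·K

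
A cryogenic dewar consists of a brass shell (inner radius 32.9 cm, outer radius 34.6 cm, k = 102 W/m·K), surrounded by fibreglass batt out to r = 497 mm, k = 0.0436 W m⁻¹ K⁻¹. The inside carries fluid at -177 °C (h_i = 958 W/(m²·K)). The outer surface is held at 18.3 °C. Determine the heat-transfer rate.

Q = 122 W

Resistance network (inner→outer):
  R_conv,in = 1/(4πr²h) = 1/(4π·0.329²·958) = 7.674×10^-4 K/W
  R_brass = (1/0.329 − 1/0.346)/(4πk) = 0.1493/(4π·102) = 1.165×10^-4 K/W
  R_fibreglass batt = (1/0.346 − 1/0.497)/(4πk) = 0.8781/(4π·0.0436) = 1.603 K/W
ΣR = 7.674×10^-4 + 1.165×10^-4 + 1.603 = 1.604 K/W
Q = ΔT/ΣR = (-177 °C − 18.3 °C)/1.604 = -122 W
(Negative Q ⇒ heat flows inward; heat gain = 122 W.)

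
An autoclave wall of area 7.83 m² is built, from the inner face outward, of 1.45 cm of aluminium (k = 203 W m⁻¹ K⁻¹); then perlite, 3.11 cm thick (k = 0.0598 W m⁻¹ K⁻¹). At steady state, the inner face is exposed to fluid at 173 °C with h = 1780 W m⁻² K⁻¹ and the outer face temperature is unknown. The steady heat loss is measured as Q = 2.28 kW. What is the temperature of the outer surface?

Sum the resistances:
  R_conv,in = 1/(hA) = 1/(1780·7.83) = 7.175×10^-5 K/W
  R_aluminium = L/(kA) = 0.0145/(203·7.83) = 9.122×10^-6 K/W
  R_perlite = L/(kA) = 0.0311/(0.0598·7.83) = 0.06642 K/W
ΣR = 0.06650 K/W
ΔT = Q·ΣR = 2280 × 0.06650 = 151.6 K
Heat flows outward, so T_out = T_in − ΔT = 173 − 151.6 = 21.4 °C

T_out = 21.4 °C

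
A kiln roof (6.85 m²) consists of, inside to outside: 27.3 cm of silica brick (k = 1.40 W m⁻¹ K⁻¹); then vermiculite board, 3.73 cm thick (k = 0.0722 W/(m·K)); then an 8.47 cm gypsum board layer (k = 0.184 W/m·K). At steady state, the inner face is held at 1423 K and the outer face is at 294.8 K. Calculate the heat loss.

Treat each layer as a resistance in series:
  R_silica brick = L/(kA) = 0.273/(1.40·6.85) = 0.02847 K/W
  R_vermiculite board = L/(kA) = 0.0373/(0.0722·6.85) = 0.07542 K/W
  R_gypsum board = L/(kA) = 0.0847/(0.184·6.85) = 0.06720 K/W
ΣR = 0.02847 + 0.07542 + 0.06720 = 0.1711 K/W
Q = ΔT/ΣR = (1423 K − 294.8 K)/0.1711 = 6590 W

Q = 6.59 kW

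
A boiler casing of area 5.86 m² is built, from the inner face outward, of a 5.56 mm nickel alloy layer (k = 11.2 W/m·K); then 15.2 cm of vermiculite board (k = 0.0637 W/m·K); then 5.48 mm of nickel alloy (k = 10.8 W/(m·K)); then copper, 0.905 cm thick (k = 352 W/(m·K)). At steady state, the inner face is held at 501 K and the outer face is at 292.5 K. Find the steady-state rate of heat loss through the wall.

Resistance network (inner→outer):
  R_nickel alloy = L/(kA) = 0.00556/(11.2·5.86) = 8.471×10^-5 K/W
  R_vermiculite board = L/(kA) = 0.152/(0.0637·5.86) = 0.4072 K/W
  R_nickel alloy = L/(kA) = 0.00548/(10.8·5.86) = 8.659×10^-5 K/W
  R_copper = L/(kA) = 0.00905/(352·5.86) = 4.387×10^-6 K/W
ΣR = 8.471×10^-5 + 0.4072 + 8.659×10^-5 + 4.387×10^-6 = 0.4074 K/W
Q = ΔT/ΣR = (501 K − 292.5 K)/0.4074 = 512 W

Q = 512 W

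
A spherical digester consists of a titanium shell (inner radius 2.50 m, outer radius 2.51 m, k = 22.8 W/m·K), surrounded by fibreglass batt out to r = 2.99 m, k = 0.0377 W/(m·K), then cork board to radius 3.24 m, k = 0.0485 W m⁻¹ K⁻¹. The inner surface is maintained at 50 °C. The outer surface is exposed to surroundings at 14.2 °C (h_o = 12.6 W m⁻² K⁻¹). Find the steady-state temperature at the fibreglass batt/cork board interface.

T = 22.8 °C

Series thermal resistances, inner to outer:
  R_titanium = (1/2.50 − 1/2.51)/(4πk) = 0.001594/(4π·22.8) = 5.562×10^-6 K/W
  R_fibreglass batt = (1/2.51 − 1/2.99)/(4πk) = 0.06396/(4π·0.0377) = 0.1350 K/W
  R_cork board = (1/2.99 − 1/3.24)/(4πk) = 0.02581/(4π·0.0485) = 0.04234 K/W
  R_conv,out = 1/(4πr²h) = 1/(4π·3.24²·12.6) = 6.016×10^-4 K/W
ΣR = 5.562×10^-6 + 0.1350 + 0.04234 + 6.016×10^-4 = 0.1779 K/W
Q = ΔT/ΣR = (50 °C − 14.2 °C)/0.1779 = 201.2 W
From the inner boundary to the fibreglass batt/cork board interface, ΣR_partial = 0.1350 K/W.
T_interface = T_in − Q·ΣR_partial = 50 °C − (201.2)(0.1350) = 22.8 °C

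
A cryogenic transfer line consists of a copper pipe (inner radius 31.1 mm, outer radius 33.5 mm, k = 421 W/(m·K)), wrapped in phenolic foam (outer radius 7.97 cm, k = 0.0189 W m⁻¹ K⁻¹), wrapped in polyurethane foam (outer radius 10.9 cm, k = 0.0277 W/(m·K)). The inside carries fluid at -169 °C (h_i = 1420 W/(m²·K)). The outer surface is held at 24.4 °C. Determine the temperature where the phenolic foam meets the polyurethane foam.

Resistance network (inner→outer):
  R'_conv,in = 1/(2πr h) = 1/(2π·0.0311·1420) = 0.003604 m·K/W
  R'_copper = ln(0.0335/0.0311)/(2πk) = 0.07434/(2π·421) = 2.810×10^-5 m·K/W
  R'_phenolic foam = ln(0.0797/0.0335)/(2πk) = 0.8667/(2π·0.0189) = 7.299 m·K/W
  R'_polyurethane foam = ln(0.109/0.0797)/(2πk) = 0.3131/(2π·0.0277) = 1.799 m·K/W
ΣR = 0.003604 + 2.810×10^-5 + 7.299 + 1.799 = 9.102 m·K/W
Q' = ΔT/ΣR = (-169 °C − 24.4 °C)/9.102 = -21.25 W/m
From the inner boundary to the phenolic foam/polyurethane foam interface, ΣR_partial = 7.303 m·K/W.
T_interface = T_in − Q'·ΣR_partial = -169 °C − (-21.25)(7.303) = -13.8 °C

T = -13.8 °C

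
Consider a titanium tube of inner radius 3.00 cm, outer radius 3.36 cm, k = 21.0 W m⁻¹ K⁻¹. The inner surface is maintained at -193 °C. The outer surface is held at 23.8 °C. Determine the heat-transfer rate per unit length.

Q' = 2πk·ΔT/ln(r₂/r₁) = 2π × 21.0 × 216.8 / ln(0.0336/0.0300) = 2.52×10^5 W/m

Q' = 252 kW/m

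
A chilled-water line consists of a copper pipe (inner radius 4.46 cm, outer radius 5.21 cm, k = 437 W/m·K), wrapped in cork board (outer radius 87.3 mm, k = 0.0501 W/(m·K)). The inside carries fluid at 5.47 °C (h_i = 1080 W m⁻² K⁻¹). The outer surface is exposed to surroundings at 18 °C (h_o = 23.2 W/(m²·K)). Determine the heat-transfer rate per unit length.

Treat each layer as a resistance in series:
  R'_conv,in = 1/(2πr h) = 1/(2π·0.0446·1080) = 0.003304 m·K/W
  R'_copper = ln(0.0521/0.0446)/(2πk) = 0.1554/(2π·437) = 5.661×10^-5 m·K/W
  R'_cork board = ln(0.0873/0.0521)/(2πk) = 0.5162/(2π·0.0501) = 1.640 m·K/W
  R'_conv,out = 1/(2πr h) = 1/(2π·0.0873·23.2) = 0.07858 m·K/W
ΣR = 0.003304 + 5.661×10^-5 + 1.640 + 0.07858 = 1.722 m·K/W
Q' = ΔT/ΣR = (5.47 °C − 18 °C)/1.722 = -7.28 W/m
(Negative Q' ⇒ heat flows inward; heat gain = 7.28 W/m.)

Q' = 7.28 W/m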